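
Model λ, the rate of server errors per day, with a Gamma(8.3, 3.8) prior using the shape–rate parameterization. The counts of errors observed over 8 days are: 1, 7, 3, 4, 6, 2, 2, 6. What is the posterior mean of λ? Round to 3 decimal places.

Posterior mean ≈ 3.331

The Poisson likelihood adds the total count to the shape and the number of exposure periods to the rate. Here ∑xᵢ = 31 and n = 8, so shape 8.3→39.3 and rate 3.8→11.8.
E[λ | data] = 39.3/11.8 = 3.331.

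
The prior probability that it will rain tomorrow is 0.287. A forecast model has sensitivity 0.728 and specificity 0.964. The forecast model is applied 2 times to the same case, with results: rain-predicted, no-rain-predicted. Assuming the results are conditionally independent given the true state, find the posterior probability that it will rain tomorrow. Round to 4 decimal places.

Posterior P(H) ≈ 0.6967

With H the event that it will rain tomorrow, the joint likelihood of the observed sequence is P(data|H) = 0.728·0.272 = 0.19802 and P(data|¬H) = 0.036·0.964 = 0.034704.
Bayes: P(H|data) = 0.287·0.19802 / (0.287·0.19802 + 0.713·0.034704) = 0.056831/0.081575 = 0.6967.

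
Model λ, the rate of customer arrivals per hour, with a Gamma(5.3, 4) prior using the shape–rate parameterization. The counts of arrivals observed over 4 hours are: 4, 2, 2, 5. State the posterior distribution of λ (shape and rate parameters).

The Poisson likelihood adds the total count to the shape and the number of exposure periods to the rate. Here ∑xᵢ = 13 and n = 4, so shape 5.3→18.3 and rate 4→8.

Posterior: Gamma(shape=18.3, rate=8)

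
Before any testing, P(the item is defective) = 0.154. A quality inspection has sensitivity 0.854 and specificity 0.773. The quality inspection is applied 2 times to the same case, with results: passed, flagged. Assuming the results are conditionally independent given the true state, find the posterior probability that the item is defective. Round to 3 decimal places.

Posterior P(H) ≈ 0.115

With H the event that the item is defective, the joint likelihood of the observed sequence is P(data|H) = 0.146·0.854 = 0.12468 and P(data|¬H) = 0.773·0.227 = 0.17547.
Bayes: P(H|data) = 0.154·0.12468 / (0.154·0.12468 + 0.846·0.17547) = 0.019201/0.16765 = 0.1145.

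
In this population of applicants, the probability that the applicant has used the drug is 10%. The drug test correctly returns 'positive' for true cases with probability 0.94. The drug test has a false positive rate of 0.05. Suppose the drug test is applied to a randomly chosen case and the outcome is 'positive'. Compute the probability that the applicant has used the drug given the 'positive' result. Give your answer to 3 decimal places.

P(H | E) ≈ 0.676

Let H be the event that the applicant has used the drug. P(H) = 0.1, so P(¬H) = 0.9. With E the 'positive' result, P(E|H) = 0.94 and P(E|¬H) = 0.05.
P(E) = 0.94·0.1 + 0.05·0.9 = 0.094000 + 0.045000 = 0.13900.
By Bayes' theorem, P(H|E) = 0.094000 / 0.13900 = 0.676.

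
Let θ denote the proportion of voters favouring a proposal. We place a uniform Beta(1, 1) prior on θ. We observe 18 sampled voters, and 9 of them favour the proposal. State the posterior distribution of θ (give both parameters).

Posterior: Beta(10, 10)

Observing 9 successes and 9 failures updates Beta(1, 1) by adding the success and failure counts to the two shape parameters: α = 1+9 = 10, β = 1+9 = 10.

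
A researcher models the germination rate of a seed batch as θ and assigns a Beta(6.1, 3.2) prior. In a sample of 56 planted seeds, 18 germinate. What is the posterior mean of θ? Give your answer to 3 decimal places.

Posterior mean ≈ 0.369

The binomial likelihood is conjugate to the Beta prior: with 18 successes and 38 failures, the posterior is Beta(6.1+18, 3.2+38) = Beta(24.1, 41.2).
Posterior mean = α/(α+β) = 24.1/65.3 = 0.369.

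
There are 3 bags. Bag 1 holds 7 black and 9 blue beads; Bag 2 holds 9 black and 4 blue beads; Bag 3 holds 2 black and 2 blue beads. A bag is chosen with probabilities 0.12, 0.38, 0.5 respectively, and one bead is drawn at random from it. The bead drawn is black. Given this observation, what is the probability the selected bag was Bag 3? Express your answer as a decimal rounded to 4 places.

P(black|Bag 1) = 0.4375; P(black|Bag 2) = 0.6923; P(black|Bag 3) = 0.5.
Prior × likelihood for each source: 0.12·0.4375=0.05250, 0.38·0.6923=0.2631, 0.5·0.5=0.2500. Summing gives P(black) = 0.56558.
P(Bag 3 | black) = 0.2500 / 0.56558 = 0.4420.

Posterior probability ≈ 0.4420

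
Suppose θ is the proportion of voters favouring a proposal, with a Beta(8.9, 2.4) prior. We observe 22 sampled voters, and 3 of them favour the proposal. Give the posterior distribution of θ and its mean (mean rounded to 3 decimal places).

Posterior: Beta(11.9, 21.4); mean ≈ 0.357

The binomial likelihood is conjugate to the Beta prior: with 3 successes and 19 failures, the posterior is Beta(8.9+3, 2.4+19) = Beta(11.9, 21.4).
E[θ | data] = 11.9/(11.9+21.4) = 0.357.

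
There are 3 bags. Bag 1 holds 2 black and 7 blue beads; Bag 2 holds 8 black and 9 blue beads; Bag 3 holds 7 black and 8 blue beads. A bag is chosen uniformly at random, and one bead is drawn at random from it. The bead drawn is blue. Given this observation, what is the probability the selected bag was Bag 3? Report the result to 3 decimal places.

P(blue|Bag 1) = 0.7778; P(blue|Bag 2) = 0.5294; P(blue|Bag 3) = 0.5333.
Prior × likelihood for each source: 0.333333·0.7778=0.2593, 0.333333·0.5294=0.1765, 0.333333·0.5333=0.1778. Summing gives P(blue) = 0.61351.
P(Bag 3 | blue) = 0.1778 / 0.61351 = 0.290.

Posterior probability ≈ 0.290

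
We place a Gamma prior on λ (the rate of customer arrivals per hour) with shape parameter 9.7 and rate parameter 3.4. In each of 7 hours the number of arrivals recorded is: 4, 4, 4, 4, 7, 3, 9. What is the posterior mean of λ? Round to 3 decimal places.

The Poisson likelihood adds the total count to the shape and the number of exposure periods to the rate. Here ∑xᵢ = 35 and n = 7, so shape 9.7→44.7 and rate 3.4→10.4.
E[λ | data] = 44.7/10.4 = 4.298.

Posterior mean ≈ 4.298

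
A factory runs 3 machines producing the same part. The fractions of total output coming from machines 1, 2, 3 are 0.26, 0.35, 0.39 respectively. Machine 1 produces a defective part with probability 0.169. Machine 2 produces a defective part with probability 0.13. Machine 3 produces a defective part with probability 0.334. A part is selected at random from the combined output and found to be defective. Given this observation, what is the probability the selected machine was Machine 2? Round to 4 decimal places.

Posterior probability ≈ 0.2071

Tabulate prior·likelihood by source: [1] prior 0.26, lik 0.169, product 0.04394; [2] prior 0.35, lik 0.13, product 0.04550; [3] prior 0.39, lik 0.334, product 0.1303.
Normalizing constant = 0.21970; the posterior for Machine 2 is its product over the sum, 0.04550/0.21970 = 0.2071.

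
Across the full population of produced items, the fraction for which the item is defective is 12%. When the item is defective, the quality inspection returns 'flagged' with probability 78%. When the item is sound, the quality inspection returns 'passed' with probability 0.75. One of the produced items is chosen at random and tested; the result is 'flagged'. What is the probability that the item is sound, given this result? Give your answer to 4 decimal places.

P(¬H | E) ≈ 0.7015

Write H for 'the item is defective'. Prior odds H:¬H = 0.12/0.88 = 0.13636. For the 'flagged' outcome, the likelihood ratio is 0.78/0.25 = 3.1200.
Posterior odds = 0.13636 × 3.1200 = 0.42545, so P(H|E) = 0.42545/(1+0.42545) = 0.2985. Then P(¬H|E) = 1 − 0.2985 = 0.7015.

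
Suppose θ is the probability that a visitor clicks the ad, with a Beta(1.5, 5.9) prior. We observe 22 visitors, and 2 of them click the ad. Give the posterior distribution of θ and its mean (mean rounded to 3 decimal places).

Posterior: Beta(3.5, 25.9); mean ≈ 0.119

The binomial likelihood is conjugate to the Beta prior: with 2 successes and 20 failures, the posterior is Beta(1.5+2, 5.9+20) = Beta(3.5, 25.9).
E[θ | data] = 3.5/(3.5+25.9) = 0.119.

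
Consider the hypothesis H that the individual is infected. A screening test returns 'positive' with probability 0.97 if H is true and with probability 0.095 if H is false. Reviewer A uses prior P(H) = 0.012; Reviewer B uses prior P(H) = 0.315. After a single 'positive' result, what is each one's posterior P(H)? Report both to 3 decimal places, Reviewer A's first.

The likelihood ratio for a 'positive' result is 0.97/0.095 = 10.211.
Reviewer A: prior odds 0.012/0.988 = 0.012146; posterior odds 0.12401; posterior probability 0.110.
Reviewer B: prior odds 0.315/0.685 = 0.45985; posterior odds 4.6954; posterior probability 0.824.

Reviewer A: 0.110; Reviewer B: 0.824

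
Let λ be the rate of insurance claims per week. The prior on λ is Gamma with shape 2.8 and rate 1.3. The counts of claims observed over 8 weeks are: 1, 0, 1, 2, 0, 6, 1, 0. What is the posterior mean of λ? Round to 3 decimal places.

Posterior mean ≈ 1.484

The Poisson likelihood adds the total count to the shape and the number of exposure periods to the rate. Here ∑xᵢ = 11 and n = 8, so shape 2.8→13.8 and rate 1.3→9.3.
E[λ | data] = 13.8/9.3 = 1.484.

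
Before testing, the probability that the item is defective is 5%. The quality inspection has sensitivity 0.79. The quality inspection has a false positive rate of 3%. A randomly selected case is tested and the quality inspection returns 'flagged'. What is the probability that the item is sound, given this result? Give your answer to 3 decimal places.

P(¬H | E) ≈ 0.419

Write H for 'the item is defective'. Prior odds H:¬H = 0.05/0.95 = 0.052632. For the 'flagged' outcome, the likelihood ratio is 0.79/0.03 = 26.333.
Posterior odds = 0.052632 × 26.333 = 1.3860, so P(H|E) = 1.3860/(1+1.3860) = 0.581. Then P(¬H|E) = 1 − 0.581 = 0.419.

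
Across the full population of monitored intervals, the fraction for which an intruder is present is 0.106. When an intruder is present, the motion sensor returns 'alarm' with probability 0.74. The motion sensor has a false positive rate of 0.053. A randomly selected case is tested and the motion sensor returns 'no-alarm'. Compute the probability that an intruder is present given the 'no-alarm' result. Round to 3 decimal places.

Let H be the event that an intruder is present. P(H) = 0.106, so P(¬H) = 0.894. With E the 'no-alarm' result, P(E|H) = 0.26 and P(E|¬H) = 0.947.
P(E) = 0.26·0.106 + 0.947·0.894 = 0.027560 + 0.84662 = 0.87418.
By Bayes' theorem, P(H|E) = 0.027560 / 0.87418 = 0.032.

P(H | E) ≈ 0.032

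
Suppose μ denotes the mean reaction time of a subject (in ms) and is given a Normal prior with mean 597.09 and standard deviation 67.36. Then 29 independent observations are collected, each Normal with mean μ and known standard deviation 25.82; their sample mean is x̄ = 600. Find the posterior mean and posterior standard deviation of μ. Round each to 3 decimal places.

Posterior mean ≈ 599.985; posterior SD ≈ 4.783

Prior precision 1/τ₀² = 1/67.36² = 0.00022039; data precision n/σ² = 29/25.82² = 0.0434996.
Posterior precision = 0.00022039 + 0.0434996 = 0.0437200, giving posterior SD = 1/√0.0437200 = 4.783.
Posterior mean = (0.00022039·597.09 + 0.0434996·600) / 0.0437200 = 599.985.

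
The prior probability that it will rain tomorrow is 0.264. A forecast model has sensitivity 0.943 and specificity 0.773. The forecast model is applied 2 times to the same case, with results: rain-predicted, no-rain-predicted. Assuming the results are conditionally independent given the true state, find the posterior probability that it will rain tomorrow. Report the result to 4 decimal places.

Posterior P(H) ≈ 0.0990

Let H be the event that it will rain tomorrow; start with P(H) = 0.264. P('rain-predicted'|H) = 0.943, P('rain-predicted'|¬H) = 0.227.
Update on result 1 ('rain-predicted'): P(H) ← 0.943·0.2640 / (0.943·0.2640 + 0.227·0.7360) = 0.24895/0.41602 = 0.5984.
Update on result 2 ('no-rain-predicted'): P(H) ← 0.057·0.5984 / (0.057·0.5984 + 0.773·0.4016) = 0.034109/0.34454 = 0.0990.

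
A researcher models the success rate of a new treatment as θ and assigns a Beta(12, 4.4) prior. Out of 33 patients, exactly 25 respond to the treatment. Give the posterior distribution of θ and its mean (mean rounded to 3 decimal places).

Observing 25 successes and 8 failures updates Beta(12, 4.4) by adding the success and failure counts to the two shape parameters: α = 12+25 = 37, β = 4.4+8 = 12.4.
Posterior mean = α/(α+β) = 37/49.4 = 0.749.

Posterior: Beta(37, 12.4); mean ≈ 0.749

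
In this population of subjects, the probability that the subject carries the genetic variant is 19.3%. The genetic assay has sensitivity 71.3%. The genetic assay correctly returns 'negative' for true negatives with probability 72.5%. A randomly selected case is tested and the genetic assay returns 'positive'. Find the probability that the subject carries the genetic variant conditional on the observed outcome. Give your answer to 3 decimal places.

Write H for 'the subject carries the genetic variant'. Prior odds H:¬H = 0.193/0.807 = 0.23916. For the 'positive' outcome, the likelihood ratio is 0.713/0.275 = 2.5927.
Posterior odds = 0.23916 × 2.5927 = 0.62007, so P(H|E) = 0.62007/(1+0.62007) = 0.383.

P(H | E) ≈ 0.383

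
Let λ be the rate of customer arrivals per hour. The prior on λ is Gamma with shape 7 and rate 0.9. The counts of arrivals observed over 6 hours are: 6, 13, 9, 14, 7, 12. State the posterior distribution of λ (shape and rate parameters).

The Poisson likelihood adds the total count to the shape and the number of exposure periods to the rate. Here ∑xᵢ = 61 and n = 6, so shape 7→68 and rate 0.9→6.9.

Posterior: Gamma(shape=68, rate=6.9)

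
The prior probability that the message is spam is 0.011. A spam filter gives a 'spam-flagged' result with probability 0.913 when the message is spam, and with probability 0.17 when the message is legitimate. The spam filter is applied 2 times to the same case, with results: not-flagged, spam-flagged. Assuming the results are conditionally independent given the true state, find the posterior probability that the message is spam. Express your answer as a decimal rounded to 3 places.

Posterior P(H) ≈ 0.006

Let H be the event that the message is spam; start with P(H) = 0.011. P('spam-flagged'|H) = 0.913, P('spam-flagged'|¬H) = 0.17.
Update on result 1 ('not-flagged'): P(H) ← 0.087·0.0110 / (0.087·0.0110 + 0.83·0.9890) = 0.00095700/0.82183 = 0.0012.
Update on result 2 ('spam-flagged'): P(H) ← 0.913·0.0012 / (0.913·0.0012 + 0.17·0.9988) = 0.0010632/0.17087 = 0.0062.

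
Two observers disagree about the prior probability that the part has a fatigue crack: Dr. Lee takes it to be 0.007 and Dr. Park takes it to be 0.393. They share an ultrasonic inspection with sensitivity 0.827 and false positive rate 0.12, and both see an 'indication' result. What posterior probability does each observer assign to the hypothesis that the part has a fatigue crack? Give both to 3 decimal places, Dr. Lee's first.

Dr. Lee: 0.046; Dr. Park: 0.817

The likelihood ratio for an 'indication' result is 0.827/0.12 = 6.8917.
Dr. Lee: prior odds 0.007/0.993 = 0.0070493; posterior odds 0.048582; posterior probability 0.046.
Dr. Park: prior odds 0.393/0.607 = 0.64745; posterior odds 4.4620; posterior probability 0.817.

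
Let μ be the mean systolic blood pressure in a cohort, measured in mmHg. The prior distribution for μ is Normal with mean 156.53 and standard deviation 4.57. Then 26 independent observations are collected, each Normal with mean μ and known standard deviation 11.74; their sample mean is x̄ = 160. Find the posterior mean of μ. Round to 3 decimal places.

Prior precision 1/τ₀² = 1/4.57² = 0.0478815; data precision n/σ² = 26/11.74² = 0.188641.
Posterior precision = 0.0478815 + 0.188641 = 0.236523.
Posterior mean = (0.0478815·156.53 + 0.188641·160) / 0.236523 = 159.298.

Posterior mean ≈ 159.298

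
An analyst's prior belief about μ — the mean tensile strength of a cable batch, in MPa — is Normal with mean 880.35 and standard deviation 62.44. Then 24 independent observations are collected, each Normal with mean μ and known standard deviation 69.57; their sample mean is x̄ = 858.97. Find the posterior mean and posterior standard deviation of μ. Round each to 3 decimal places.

Posterior mean ≈ 860.022; posterior SD ≈ 13.847

With known σ, the Normal prior is conjugate. Weight on the data is w = (n/σ²)/(n/σ² + 1/τ₀²) = 0.00495869/(0.00495869+0.00025649) = 0.95082.
Posterior mean = w·x̄ + (1−w)·μ₀ = 0.95082·858.97 + 0.049182·880.35 = 860.022. Posterior variance = 1/(0.00495869+0.00025649) = 191.748, so SD = 13.847.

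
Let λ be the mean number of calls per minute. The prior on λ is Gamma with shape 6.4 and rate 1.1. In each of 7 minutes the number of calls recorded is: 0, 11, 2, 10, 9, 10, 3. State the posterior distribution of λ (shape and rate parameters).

The Poisson likelihood adds the total count to the shape and the number of exposure periods to the rate. Here ∑xᵢ = 45 and n = 7, so shape 6.4→51.4 and rate 1.1→8.1.

Posterior: Gamma(shape=51.4, rate=8.1)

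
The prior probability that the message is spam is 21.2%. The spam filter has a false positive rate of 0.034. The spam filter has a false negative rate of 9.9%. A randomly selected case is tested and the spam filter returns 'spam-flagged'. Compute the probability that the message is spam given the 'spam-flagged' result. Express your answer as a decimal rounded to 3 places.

Let H be the event that the message is spam. P(H) = 0.212, so P(¬H) = 0.788. With E the 'spam-flagged' result, P(E|H) = 0.901 and P(E|¬H) = 0.034.
P(E) = 0.901·0.212 + 0.034·0.788 = 0.19101 + 0.026792 = 0.21780.
By Bayes' theorem, P(H|E) = 0.19101 / 0.21780 = 0.877.

P(H | E) ≈ 0.877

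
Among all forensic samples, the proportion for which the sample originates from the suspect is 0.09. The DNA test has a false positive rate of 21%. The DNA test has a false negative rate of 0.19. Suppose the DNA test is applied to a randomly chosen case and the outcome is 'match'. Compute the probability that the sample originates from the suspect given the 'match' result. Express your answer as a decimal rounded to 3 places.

P(H | E) ≈ 0.276

Let H be the event that the sample originates from the suspect. P(H) = 0.09, so P(¬H) = 0.91. With E the 'match' result, P(E|H) = 0.81 and P(E|¬H) = 0.21.
P(E) = 0.81·0.09 + 0.21·0.91 = 0.072900 + 0.19110 = 0.26400.
By Bayes' theorem, P(H|E) = 0.072900 / 0.26400 = 0.276.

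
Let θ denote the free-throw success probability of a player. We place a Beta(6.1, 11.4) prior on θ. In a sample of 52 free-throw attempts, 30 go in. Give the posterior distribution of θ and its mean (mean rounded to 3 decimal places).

Posterior: Beta(36.1, 33.4); mean ≈ 0.519

The binomial likelihood is conjugate to the Beta prior: with 30 successes and 22 failures, the posterior is Beta(6.1+30, 11.4+22) = Beta(36.1, 33.4).
E[θ | data] = 36.1/(36.1+33.4) = 0.519.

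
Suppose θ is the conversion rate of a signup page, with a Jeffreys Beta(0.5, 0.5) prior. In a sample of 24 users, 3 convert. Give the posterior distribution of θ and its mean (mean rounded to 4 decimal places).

Observing 3 successes and 21 failures updates Beta(0.5, 0.5) by adding the success and failure counts to the two shape parameters: α = 0.5+3 = 3.5, β = 0.5+21 = 21.5.
E[θ | data] = 3.5/(3.5+21.5) = 0.1400.

Posterior: Beta(3.5, 21.5); mean ≈ 0.1400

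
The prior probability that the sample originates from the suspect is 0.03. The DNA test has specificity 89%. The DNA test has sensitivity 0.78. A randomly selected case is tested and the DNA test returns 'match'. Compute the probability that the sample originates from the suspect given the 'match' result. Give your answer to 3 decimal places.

Let H be the event that the sample originates from the suspect. P(H) = 0.03, so P(¬H) = 0.97. With E the 'match' result, P(E|H) = 0.78 and P(E|¬H) = 0.11.
P(E) = 0.78·0.03 + 0.11·0.97 = 0.023400 + 0.10670 = 0.13010.
By Bayes' theorem, P(H|E) = 0.023400 / 0.13010 = 0.180.

P(H | E) ≈ 0.180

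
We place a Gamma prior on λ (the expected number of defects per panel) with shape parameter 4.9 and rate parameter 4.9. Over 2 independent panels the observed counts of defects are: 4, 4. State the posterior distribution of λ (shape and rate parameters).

Posterior: Gamma(shape=12.9, rate=6.9)

The Poisson likelihood adds the total count to the shape and the number of exposure periods to the rate. Here ∑xᵢ = 8 and n = 2, so shape 4.9→12.9 and rate 4.9→6.9.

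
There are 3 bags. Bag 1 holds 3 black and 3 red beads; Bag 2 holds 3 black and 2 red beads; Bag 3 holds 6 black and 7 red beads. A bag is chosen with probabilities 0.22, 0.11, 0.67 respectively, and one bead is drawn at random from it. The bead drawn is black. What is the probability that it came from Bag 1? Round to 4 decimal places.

P(black|Bag 1) = 0.5; P(black|Bag 2) = 0.6; P(black|Bag 3) = 0.4615.
Prior × likelihood for each source: 0.22·0.5=0.1100, 0.11·0.6=0.06600, 0.67·0.4615=0.3092. Summing gives P(black) = 0.48523.
P(Bag 1 | black) = 0.1100 / 0.48523 = 0.2267.

Posterior probability ≈ 0.2267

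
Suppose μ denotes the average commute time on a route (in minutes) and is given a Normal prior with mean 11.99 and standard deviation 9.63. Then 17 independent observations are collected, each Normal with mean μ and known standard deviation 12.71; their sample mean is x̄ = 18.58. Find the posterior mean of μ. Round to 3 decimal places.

Prior precision 1/τ₀² = 1/9.63² = 0.0107832; data precision n/σ² = 17/12.71² = 0.105234.
Posterior precision = 0.0107832 + 0.105234 = 0.116018.
Posterior mean = (0.0107832·11.99 + 0.105234·18.58) / 0.116018 = 17.967.

Posterior mean ≈ 17.967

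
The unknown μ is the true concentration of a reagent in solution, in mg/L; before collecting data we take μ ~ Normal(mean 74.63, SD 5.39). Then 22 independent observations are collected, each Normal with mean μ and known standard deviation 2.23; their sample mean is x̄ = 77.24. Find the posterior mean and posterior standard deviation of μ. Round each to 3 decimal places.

Posterior mean ≈ 77.220; posterior SD ≈ 0.474

Prior precision 1/τ₀² = 1/5.39² = 0.0344209; data precision n/σ² = 22/2.23² = 4.42398.
Posterior precision = 0.0344209 + 4.42398 = 4.45840, giving posterior SD = 1/√4.45840 = 0.474.
Posterior mean = (0.0344209·74.63 + 4.42398·77.24) / 4.45840 = 77.220.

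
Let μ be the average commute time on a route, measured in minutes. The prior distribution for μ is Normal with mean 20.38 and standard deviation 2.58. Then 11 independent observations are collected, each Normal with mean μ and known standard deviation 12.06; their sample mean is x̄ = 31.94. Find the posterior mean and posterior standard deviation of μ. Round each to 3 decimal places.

Prior precision 1/τ₀² = 1/2.58² = 0.150231; data precision n/σ² = 11/12.06² = 0.0756307.
Posterior precision = 0.150231 + 0.0756307 = 0.225862, giving posterior SD = 1/√0.225862 = 2.104.
Posterior mean = (0.150231·20.38 + 0.0756307·31.94) / 0.225862 = 24.251.

Posterior mean ≈ 24.251; posterior SD ≈ 2.104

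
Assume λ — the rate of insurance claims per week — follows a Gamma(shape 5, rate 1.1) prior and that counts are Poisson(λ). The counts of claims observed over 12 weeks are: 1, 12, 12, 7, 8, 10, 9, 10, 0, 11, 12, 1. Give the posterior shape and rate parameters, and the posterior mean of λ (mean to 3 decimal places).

Posterior: Gamma(shape=98, rate=13.1); mean ≈ 7.481

Total count ∑xᵢ = 93 over n = 12 weeks.
Gamma is conjugate to the Poisson likelihood: posterior is Gamma(shape = 5+93 = 98, rate = 1.1+12 = 13.1).
E[λ | data] = 98/13.1 = 7.481.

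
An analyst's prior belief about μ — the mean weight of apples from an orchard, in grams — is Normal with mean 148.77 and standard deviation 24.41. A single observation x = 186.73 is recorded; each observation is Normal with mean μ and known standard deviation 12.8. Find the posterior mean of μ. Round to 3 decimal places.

Posterior mean ≈ 178.543

With known σ, the Normal prior is conjugate. Weight on the data is w = (n/σ²)/(n/σ² + 1/τ₀²) = 0.00610352/(0.00610352+0.00167828) = 0.78433.
Posterior mean = w·x̄ + (1−w)·μ₀ = 0.78433·186.73 + 0.21567·148.77 = 178.543.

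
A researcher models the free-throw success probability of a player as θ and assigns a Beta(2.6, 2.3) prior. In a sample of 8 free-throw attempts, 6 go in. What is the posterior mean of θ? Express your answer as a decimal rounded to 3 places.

Observing 6 successes and 2 failures updates Beta(2.6, 2.3) by adding the success and failure counts to the two shape parameters: α = 2.6+6 = 8.6, β = 2.3+2 = 4.3.
E[θ | data] = 8.6/(8.6+4.3) = 0.667.

Posterior mean ≈ 0.667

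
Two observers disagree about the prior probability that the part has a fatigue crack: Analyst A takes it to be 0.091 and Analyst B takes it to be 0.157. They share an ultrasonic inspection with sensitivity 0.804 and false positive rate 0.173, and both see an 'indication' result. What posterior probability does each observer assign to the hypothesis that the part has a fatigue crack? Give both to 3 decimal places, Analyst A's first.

P('+'|H) = 0.804, P('+'|¬H) = 0.173.
Analyst A: numerator 0.804·0.091 = 0.073164; evidence = 0.073164+0.173·0.909 = 0.23042; posterior = 0.318.
Analyst B: numerator 0.804·0.157 = 0.12623; evidence = 0.12623+0.173·0.843 = 0.27207; posterior = 0.464.

Analyst A: 0.318; Analyst B: 0.464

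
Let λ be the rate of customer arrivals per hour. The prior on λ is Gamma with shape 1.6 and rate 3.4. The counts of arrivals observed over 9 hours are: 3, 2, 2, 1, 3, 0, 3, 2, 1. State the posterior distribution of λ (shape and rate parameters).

Posterior: Gamma(shape=18.6, rate=12.4)

The Poisson likelihood adds the total count to the shape and the number of exposure periods to the rate. Here ∑xᵢ = 17 and n = 9, so shape 1.6→18.6 and rate 3.4→12.4.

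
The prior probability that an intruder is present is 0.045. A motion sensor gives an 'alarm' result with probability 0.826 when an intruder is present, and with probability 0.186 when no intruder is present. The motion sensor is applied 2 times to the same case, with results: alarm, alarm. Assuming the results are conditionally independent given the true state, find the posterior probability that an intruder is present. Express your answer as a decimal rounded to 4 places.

Let H be the event that an intruder is present; start with P(H) = 0.045. P('alarm'|H) = 0.826, P('alarm'|¬H) = 0.186.
Update on result 1 ('alarm'): P(H) ← 0.826·0.0450 / (0.826·0.0450 + 0.186·0.9550) = 0.037170/0.21480 = 0.1730.
Update on result 2 ('alarm'): P(H) ← 0.826·0.1730 / (0.826·0.1730 + 0.186·0.8270) = 0.14293/0.29675 = 0.4817.

Posterior P(H) ≈ 0.4817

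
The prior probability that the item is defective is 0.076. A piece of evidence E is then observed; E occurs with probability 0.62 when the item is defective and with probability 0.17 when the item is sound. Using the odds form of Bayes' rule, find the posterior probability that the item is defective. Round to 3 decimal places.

Prior odds = 0.076/(1−0.076) = 0.082251. In log-odds, ln(0.082251) = -2.4980.
Add log likelihood ratio: ln(3.6471) = 1.2939.
Posterior log-odds = -1.2041, so posterior odds = exp(-1.2041) = 0.29997. Converting, P(H|E) = 0.29997/1.3000 = 0.231.

Posterior probability ≈ 0.231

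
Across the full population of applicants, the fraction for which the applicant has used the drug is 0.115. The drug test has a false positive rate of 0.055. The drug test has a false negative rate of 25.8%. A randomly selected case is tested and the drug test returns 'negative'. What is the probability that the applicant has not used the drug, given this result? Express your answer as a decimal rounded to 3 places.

Write H for 'the applicant has used the drug'. Prior odds H:¬H = 0.115/0.885 = 0.12994. For the 'negative' outcome, the likelihood ratio is 0.258/0.945 = 0.27302.
Posterior odds = 0.12994 × 0.27302 = 0.035477, so P(H|E) = 0.035477/(1+0.035477) = 0.034. Then P(¬H|E) = 1 − 0.034 = 0.966.

P(¬H | E) ≈ 0.966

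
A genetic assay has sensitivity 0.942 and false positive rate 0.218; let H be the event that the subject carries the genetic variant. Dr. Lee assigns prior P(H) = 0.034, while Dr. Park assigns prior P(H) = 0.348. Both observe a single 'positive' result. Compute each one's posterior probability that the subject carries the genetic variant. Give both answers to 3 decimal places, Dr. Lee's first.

Dr. Lee: 0.132; Dr. Park: 0.698

P('+'|H) = 0.942, P('+'|¬H) = 0.218.
Dr. Lee: numerator 0.942·0.034 = 0.032028; evidence = 0.032028+0.218·0.966 = 0.24262; posterior = 0.132.
Dr. Park: numerator 0.942·0.348 = 0.32782; evidence = 0.32782+0.218·0.652 = 0.46995; posterior = 0.698.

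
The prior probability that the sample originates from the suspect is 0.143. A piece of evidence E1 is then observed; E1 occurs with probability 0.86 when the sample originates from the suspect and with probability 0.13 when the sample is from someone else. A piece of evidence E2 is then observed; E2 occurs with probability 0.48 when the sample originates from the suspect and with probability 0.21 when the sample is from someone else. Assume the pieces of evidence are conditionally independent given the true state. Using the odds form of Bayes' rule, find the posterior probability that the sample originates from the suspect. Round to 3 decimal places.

Posterior probability ≈ 0.716

Prior odds = 0.143/(1−0.143) = 0.16686. In log-odds, ln(0.16686) = -1.7906.
Add log likelihood ratios: ln(6.6154) + ln(2.2857) = 2.7161.
Posterior log-odds = 0.92548, so posterior odds = exp(0.92548) = 2.5231. Converting, P(H|E) = 2.5231/3.5231 = 0.716.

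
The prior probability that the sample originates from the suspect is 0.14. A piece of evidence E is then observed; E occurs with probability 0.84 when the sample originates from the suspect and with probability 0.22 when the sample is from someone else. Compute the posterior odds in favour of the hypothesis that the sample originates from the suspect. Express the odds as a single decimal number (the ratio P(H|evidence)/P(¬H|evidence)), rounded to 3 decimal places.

Prior odds = 0.14/(1−0.14) = 0.16279. In log-odds, ln(0.16279) = -1.8153.
Add log likelihood ratio: ln(3.8182) = 1.3398.
Posterior log-odds = -0.47552, so posterior odds = exp(-0.47552) = 0.62156.

Posterior odds ≈ 0.622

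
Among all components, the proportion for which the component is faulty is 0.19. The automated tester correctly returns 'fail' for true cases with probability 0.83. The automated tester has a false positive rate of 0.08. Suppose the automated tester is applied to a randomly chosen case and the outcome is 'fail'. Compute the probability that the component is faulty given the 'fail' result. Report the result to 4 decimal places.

P(H | E) ≈ 0.7088

Write H for 'the component is faulty'. Prior odds H:¬H = 0.19/0.81 = 0.23457. For the 'fail' outcome, the likelihood ratio is 0.83/0.08 = 10.375.
Posterior odds = 0.23457 × 10.375 = 2.4336, so P(H|E) = 2.4336/(1+2.4336) = 0.7088.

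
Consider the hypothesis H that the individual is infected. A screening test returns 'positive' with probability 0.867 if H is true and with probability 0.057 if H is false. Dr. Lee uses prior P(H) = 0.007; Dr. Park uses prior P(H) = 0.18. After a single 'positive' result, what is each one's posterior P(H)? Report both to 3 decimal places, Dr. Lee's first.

The likelihood ratio for a 'positive' result is 0.867/0.057 = 15.211.
Dr. Lee: prior odds 0.007/0.993 = 0.0070493; posterior odds 0.10722; posterior probability 0.097.
Dr. Park: prior odds 0.18/0.82 = 0.21951; posterior odds 3.3389; posterior probability 0.770.

Dr. Lee: 0.097; Dr. Park: 0.770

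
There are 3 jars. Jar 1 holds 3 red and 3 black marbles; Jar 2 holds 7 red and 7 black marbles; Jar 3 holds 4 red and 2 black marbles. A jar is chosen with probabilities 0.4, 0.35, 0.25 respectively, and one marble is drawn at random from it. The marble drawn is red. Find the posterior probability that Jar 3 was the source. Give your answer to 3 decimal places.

Posterior probability ≈ 0.308

Tabulate prior·likelihood by source: [1] prior 0.4, lik 0.5, product 0.2000; [2] prior 0.35, lik 0.5, product 0.1750; [3] prior 0.25, lik 0.6667, product 0.1667.
Normalizing constant = 0.54167; the posterior for Jar 3 is its product over the sum, 0.1667/0.54167 = 0.308.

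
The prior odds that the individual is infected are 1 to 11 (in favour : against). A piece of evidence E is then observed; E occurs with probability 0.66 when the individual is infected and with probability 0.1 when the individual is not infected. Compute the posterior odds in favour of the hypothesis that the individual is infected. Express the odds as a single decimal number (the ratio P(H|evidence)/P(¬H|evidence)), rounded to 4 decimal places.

Prior odds = 1/11 = 0.090909. In log-odds, ln(0.090909) = -2.3979.
Add log likelihood ratio: ln(6.6000) = 1.8871.
Posterior log-odds = -0.51083, so posterior odds = exp(-0.51083) = 0.60000.

Posterior odds ≈ 0.6000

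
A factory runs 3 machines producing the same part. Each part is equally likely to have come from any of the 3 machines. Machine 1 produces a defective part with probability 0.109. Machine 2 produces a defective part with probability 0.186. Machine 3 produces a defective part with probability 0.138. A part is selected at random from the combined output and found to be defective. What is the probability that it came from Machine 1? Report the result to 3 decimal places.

Tabulate prior·likelihood by source: [1] prior 0.333333, lik 0.109, product 0.03633; [2] prior 0.333333, lik 0.186, product 0.06200; [3] prior 0.333333, lik 0.138, product 0.04600.
Normalizing constant = 0.14433; the posterior for Machine 1 is its product over the sum, 0.03633/0.14433 = 0.252.

Posterior probability ≈ 0.252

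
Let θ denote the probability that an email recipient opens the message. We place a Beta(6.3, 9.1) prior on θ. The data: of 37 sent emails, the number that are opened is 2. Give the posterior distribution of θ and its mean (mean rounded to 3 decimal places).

Posterior: Beta(8.3, 44.1); mean ≈ 0.158

The binomial likelihood is conjugate to the Beta prior: with 2 successes and 35 failures, the posterior is Beta(6.3+2, 9.1+35) = Beta(8.3, 44.1).
E[θ | data] = 8.3/(8.3+44.1) = 0.158.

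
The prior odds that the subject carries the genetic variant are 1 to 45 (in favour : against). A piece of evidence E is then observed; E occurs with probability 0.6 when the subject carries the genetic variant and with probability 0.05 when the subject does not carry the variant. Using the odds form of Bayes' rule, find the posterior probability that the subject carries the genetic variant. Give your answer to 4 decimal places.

Prior odds = 1/45 = 0.022222. In log-odds, ln(0.022222) = -3.8067.
Add log likelihood ratio: ln(12.000) = 2.4849.
Posterior log-odds = -1.3218, so posterior odds = exp(-1.3218) = 0.26667. Converting, P(H|E) = 0.26667/1.2667 = 0.2105.

Posterior probability ≈ 0.2105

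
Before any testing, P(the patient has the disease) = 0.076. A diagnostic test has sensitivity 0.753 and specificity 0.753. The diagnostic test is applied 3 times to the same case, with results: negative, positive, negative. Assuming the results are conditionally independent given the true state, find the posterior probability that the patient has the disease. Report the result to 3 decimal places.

Posterior P(H) ≈ 0.026

Let H be the event that the patient has the disease; start with P(H) = 0.076. P('positive'|H) = 0.753, P('positive'|¬H) = 0.247.
Update on result 1 ('negative'): P(H) ← 0.247·0.0760 / (0.247·0.0760 + 0.753·0.9240) = 0.018772/0.71454 = 0.0263.
Update on result 2 ('positive'): P(H) ← 0.753·0.0263 / (0.753·0.0263 + 0.247·0.9737) = 0.019782/0.26029 = 0.0760.
Update on result 3 ('negative'): P(H) ← 0.247·0.0760 / (0.247·0.0760 + 0.753·0.9240) = 0.018772/0.71454 = 0.0263.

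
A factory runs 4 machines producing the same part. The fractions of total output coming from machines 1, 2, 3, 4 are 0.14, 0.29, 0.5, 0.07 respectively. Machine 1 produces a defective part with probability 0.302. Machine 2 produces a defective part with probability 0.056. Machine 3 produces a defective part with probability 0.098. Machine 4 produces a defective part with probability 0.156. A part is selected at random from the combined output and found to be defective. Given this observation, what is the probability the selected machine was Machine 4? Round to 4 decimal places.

Posterior probability ≈ 0.0922

Tabulate prior·likelihood by source: [1] prior 0.14, lik 0.302, product 0.04228; [2] prior 0.29, lik 0.056, product 0.01624; [3] prior 0.5, lik 0.098, product 0.04900; [4] prior 0.07, lik 0.156, product 0.01092.
Normalizing constant = 0.11844; the posterior for Machine 4 is its product over the sum, 0.01092/0.11844 = 0.0922.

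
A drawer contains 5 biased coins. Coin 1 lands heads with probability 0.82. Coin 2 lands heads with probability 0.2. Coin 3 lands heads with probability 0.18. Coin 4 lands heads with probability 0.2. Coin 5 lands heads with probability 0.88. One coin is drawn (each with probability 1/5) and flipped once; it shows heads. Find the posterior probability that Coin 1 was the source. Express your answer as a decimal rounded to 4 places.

Posterior probability ≈ 0.3596

Tabulate prior·likelihood by source: [1] prior 0.2, lik 0.82, product 0.1640; [2] prior 0.2, lik 0.2, product 0.04000; [3] prior 0.2, lik 0.18, product 0.03600; [4] prior 0.2, lik 0.2, product 0.04000; [5] prior 0.2, lik 0.88, product 0.1760.
Normalizing constant = 0.45600; the posterior for Coin 1 is its product over the sum, 0.1640/0.45600 = 0.3596.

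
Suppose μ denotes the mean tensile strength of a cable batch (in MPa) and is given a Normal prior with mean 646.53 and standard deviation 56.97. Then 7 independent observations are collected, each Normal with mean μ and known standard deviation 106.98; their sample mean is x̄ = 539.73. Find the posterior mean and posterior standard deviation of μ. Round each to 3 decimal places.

Prior precision 1/τ₀² = 1/56.97² = 0.00030811; data precision n/σ² = 7/106.98² = 0.00061164.
Posterior precision = 0.00030811 + 0.00061164 = 0.00091975, giving posterior SD = 1/√0.00091975 = 32.974.
Posterior mean = (0.00030811·646.53 + 0.00061164·539.73) / 0.00091975 = 575.508.

Posterior mean ≈ 575.508; posterior SD ≈ 32.974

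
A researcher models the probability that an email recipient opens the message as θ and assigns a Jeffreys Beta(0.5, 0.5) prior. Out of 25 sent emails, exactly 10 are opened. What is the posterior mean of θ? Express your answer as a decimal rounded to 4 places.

Posterior mean ≈ 0.4038

The binomial likelihood is conjugate to the Beta prior: with 10 successes and 15 failures, the posterior is Beta(0.5+10, 0.5+15) = Beta(10.5, 15.5).
Posterior mean = α/(α+β) = 10.5/26 = 0.4038.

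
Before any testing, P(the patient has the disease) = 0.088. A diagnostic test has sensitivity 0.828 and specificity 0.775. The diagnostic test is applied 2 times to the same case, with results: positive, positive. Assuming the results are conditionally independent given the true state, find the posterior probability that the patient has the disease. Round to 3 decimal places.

Posterior P(H) ≈ 0.566

Let H be the event that the patient has the disease; start with P(H) = 0.088. P('positive'|H) = 0.828, P('positive'|¬H) = 0.225.
Update on result 1 ('positive'): P(H) ← 0.828·0.0880 / (0.828·0.0880 + 0.225·0.9120) = 0.072864/0.27806 = 0.2620.
Update on result 2 ('positive'): P(H) ← 0.828·0.2620 / (0.828·0.2620 + 0.225·0.7380) = 0.21697/0.38301 = 0.5665.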